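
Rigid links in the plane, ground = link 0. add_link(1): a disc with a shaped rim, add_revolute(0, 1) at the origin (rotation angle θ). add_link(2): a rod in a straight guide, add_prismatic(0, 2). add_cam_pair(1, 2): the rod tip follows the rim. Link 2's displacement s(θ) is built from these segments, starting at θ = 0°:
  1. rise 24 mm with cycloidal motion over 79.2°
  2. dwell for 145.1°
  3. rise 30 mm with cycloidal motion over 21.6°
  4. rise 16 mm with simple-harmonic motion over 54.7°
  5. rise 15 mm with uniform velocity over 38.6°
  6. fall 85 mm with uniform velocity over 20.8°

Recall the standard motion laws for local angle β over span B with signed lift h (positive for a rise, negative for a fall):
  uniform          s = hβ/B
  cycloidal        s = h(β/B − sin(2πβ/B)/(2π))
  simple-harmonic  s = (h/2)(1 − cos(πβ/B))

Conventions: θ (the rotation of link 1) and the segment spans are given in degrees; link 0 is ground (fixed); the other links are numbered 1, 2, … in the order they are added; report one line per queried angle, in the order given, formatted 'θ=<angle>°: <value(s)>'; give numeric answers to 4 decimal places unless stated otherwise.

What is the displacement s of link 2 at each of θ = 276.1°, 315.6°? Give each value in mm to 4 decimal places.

segment 1 (0° to 79.2°, cycloidal, h = 24) is passed completely: s = 0.0000 + (24) = 24.0000
segment 2 (79.2° to 224.3°, dwell): s unchanged at 24.0000
segment 3 (224.3° to 245.9°, cycloidal, h = 30) is passed completely: s = 24.0000 + (30) = 54.0000
θ = 276.1° falls in segment 4 (245.9° to 300.6°, simple-harmonic, h = 16): β = 276.1 − 245.9 = 30.2°, B = 54.7°; Δs = 16/2·(1 − cos(π·0.5521)) = 9.3036; s = 54.0000 + 9.3036 = 63.3036
segment 4 (245.9° to 300.6°, simple-harmonic, h = 16) is passed completely: s = 54.0000 + (16) = 70.0000
θ = 315.6° falls in segment 5 (300.6° to 339.2°, uniform, h = 15): β = 315.6 − 300.6 = 15°, B = 38.6°; Δs = 15·15/38.6 = 5.8290; s = 70.0000 + 5.8290 = 75.8290

θ=276.1°: 63.3036
θ=315.6°: 75.8290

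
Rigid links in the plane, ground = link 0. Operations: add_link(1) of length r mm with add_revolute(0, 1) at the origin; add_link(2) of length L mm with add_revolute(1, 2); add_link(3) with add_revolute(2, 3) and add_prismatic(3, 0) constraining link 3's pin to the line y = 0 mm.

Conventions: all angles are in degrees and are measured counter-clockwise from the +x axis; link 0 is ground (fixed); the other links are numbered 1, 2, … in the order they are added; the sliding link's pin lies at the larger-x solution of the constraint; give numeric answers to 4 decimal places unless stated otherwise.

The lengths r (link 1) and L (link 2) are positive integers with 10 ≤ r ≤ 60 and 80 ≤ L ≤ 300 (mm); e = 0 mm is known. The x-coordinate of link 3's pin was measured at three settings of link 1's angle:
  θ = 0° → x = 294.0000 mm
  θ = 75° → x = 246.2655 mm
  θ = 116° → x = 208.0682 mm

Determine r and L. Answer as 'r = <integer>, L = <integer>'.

constraint per measurement: (x − r cos θ)² + (r sin θ − e)² = L²
subtracting the θ₁ and θ₂ equations cancels the r² and L² terms:
r = (x₁² − x₂²) / (2[(x₁cos θ₁ + e sin θ₁) − (x₂cos θ₂ + e sin θ₂)]) = 56.0000 → r = 56
L² = (x₁ − r cos θ₁)² + (r sin θ₁ − e)² = 56644.0000 → L = 238.0000 → L = 238
check at θ₃=116°: x = 208.0682 (printed 208.0682) ✓

r = 56, L = 238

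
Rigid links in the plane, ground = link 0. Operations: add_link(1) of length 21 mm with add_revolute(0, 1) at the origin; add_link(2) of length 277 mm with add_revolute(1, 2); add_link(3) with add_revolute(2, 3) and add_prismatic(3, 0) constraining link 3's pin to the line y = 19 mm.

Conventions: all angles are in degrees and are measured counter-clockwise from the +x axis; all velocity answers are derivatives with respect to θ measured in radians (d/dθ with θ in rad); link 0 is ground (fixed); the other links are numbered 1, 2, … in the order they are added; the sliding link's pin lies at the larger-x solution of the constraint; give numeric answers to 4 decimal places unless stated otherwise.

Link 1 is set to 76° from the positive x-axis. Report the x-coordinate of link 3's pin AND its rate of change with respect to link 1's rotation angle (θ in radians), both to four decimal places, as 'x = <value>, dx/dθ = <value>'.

geometry: r = 21 mm, L = 277 mm, e = 19 mm
crank pin P = (r cos θ, r sin θ) = (5.080360, 20.376210)
h = r sin θ − e = 20.376210 − 19 = 1.376210
x = r cos θ + √(L² − h²) = 5.080360 + 276.996581 = 282.076941
dx/dθ = −r sin θ − h·r cos θ/√(L² − h²) (θ in radians; h = 1.376210) = -20.401451

x = 282.0769, dx/dθ = -20.4015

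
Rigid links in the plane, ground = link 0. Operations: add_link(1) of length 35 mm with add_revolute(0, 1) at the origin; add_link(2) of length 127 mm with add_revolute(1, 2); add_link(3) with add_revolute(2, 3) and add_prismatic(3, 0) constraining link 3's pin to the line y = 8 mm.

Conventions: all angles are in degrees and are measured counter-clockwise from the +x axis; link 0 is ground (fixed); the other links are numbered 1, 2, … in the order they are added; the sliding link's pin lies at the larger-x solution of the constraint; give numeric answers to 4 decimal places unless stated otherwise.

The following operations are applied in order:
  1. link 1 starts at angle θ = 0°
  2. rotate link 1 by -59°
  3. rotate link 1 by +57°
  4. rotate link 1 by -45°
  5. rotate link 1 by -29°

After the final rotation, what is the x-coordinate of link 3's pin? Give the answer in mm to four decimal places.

geometry: r = 35 mm, L = 127 mm, e = 8 mm; θ starts at 0°
rotate link 1 by -59°: θ ← 0° -59° = -59°
rotate link 1 by +57°: θ ← -59° +57° = -2°
rotate link 1 by -45°: θ ← -2° -45° = -47°
rotate link 1 by -29°: θ ← -47° -29° = -76°
crank pin P = (r cos θ, r sin θ) = (8.467266, -33.960350)
h = r sin θ − e = -33.960350 − 8 = -41.960350
x = r cos θ + √(L² − h²) = 8.467266 + 119.867965 = 128.335231

128.3352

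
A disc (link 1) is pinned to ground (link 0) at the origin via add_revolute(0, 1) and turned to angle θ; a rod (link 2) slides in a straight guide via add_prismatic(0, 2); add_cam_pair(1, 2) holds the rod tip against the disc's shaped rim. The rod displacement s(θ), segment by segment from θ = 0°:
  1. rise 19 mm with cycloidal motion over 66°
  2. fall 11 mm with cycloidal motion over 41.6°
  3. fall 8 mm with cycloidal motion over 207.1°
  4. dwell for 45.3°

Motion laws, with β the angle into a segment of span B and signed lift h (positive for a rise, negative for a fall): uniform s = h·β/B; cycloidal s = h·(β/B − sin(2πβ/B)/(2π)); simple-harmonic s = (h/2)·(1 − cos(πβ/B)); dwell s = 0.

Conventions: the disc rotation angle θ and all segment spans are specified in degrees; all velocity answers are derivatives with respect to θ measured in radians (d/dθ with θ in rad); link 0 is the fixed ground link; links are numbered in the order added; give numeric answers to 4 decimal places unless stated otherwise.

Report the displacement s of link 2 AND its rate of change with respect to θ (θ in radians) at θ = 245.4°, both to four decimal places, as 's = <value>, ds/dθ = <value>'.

segment 1 (0° to 66°, cycloidal, h = 19) is passed completely: s = 0.0000 + (19) = 19.0000
segment 2 (66° to 107.6°, cycloidal, h = -11) is passed completely: s = 19.0000 + (-11) = 8.0000
θ = 245.4° falls in segment 3 (107.6° to 314.7°, cycloidal, h = -8): β = 245.4 − 107.6 = 137.8°, B = 207.1°; Δs = -8·(0.6654 − sin(2π·0.6654)/(2π)) = -6.4205; s = 8.0000 − 6.4205 = 1.5795
velocity in seg [107.6°–314.7°] (cycloidal), θ in radians: β = 137.8° = 2.4051 rad, B = 207.1° = 3.6146 rad; ds/dθ = (h/B)(1 − cos(2πβ/B)) = ((-8)/3.6146)(1 − cos(2π·0.6654)) = -3.335361 mm/rad

s = 1.5795, ds/dθ = -3.3354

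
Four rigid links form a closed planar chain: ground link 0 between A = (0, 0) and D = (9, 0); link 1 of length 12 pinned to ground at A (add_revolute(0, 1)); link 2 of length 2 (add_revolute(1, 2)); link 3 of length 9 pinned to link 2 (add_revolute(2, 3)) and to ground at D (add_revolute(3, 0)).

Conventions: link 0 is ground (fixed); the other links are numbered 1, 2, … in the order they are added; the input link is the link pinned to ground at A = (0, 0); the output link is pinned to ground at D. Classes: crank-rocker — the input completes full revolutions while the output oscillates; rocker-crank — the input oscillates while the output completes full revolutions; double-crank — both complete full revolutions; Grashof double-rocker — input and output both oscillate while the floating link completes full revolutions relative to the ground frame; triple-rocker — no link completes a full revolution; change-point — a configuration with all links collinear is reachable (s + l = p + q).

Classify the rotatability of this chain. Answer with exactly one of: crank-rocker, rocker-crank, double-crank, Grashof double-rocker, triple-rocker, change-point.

lengths: ground=9, input=12, coupler=2, output=9
sorted: s=2 (shortest), l=12 (longest), p+q=18
s + l = 14 vs p + q = 18
s + l < p + q (Grashof) with shortest = coupler link → Grashof double-rocker

Grashof double-rocker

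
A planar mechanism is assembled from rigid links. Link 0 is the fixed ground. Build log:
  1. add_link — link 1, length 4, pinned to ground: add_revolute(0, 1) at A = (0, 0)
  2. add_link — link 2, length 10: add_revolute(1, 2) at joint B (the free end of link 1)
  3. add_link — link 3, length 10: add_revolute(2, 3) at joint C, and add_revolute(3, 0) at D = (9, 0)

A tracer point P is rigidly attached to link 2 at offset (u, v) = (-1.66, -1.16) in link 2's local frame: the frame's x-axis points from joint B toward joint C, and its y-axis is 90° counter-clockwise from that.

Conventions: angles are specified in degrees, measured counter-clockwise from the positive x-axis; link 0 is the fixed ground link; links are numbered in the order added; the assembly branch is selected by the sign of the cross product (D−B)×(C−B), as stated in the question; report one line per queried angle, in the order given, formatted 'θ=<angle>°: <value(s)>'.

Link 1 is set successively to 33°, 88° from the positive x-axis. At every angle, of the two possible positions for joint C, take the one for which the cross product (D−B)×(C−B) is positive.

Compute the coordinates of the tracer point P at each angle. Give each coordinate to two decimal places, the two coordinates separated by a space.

A=(0,0), D=(9.00,0)
θ=33°: B = A + 4.00·(cos33°, sin33°) = (3.3547, 2.1786)
θ=33°: |BD| = 6.0511
θ=33°: circle(B,10.00) ∩ circle(D,10.00): a=3.0255, h=9.5313
θ=33°:   candidates: C₊=(9.6089,9.9814) cross=57.675; C₋=(2.7458,-7.8029) cross=-57.675
θ=33°:   branch + wants cross > 0 → take C=(9.6089,9.9814) (cross=57.675)
θ=33°: ex = (C−B)/|BC| = (0.6254,0.7803); ey = (-0.7803,0.6254)
θ=33°: P = B + -1.66·ex + -1.16·ey = (3.2216,0.1578)
θ=88°: B = A + 4.00·(cos88°, sin88°) = (0.1396, 3.9976)
θ=88°: |BD| = 9.7205
θ=88°: circle(B,10.00) ∩ circle(D,10.00): a=4.8602, h=8.7395
θ=88°:   candidates: C₊=(8.1639,9.9650) cross=84.952; C₋=(0.9757,-5.9674) cross=-84.952
θ=88°:   branch + wants cross > 0 → take C=(8.1639,9.9650) (cross=84.952)
θ=88°: ex = (C−B)/|BC| = (0.8024,0.5967); ey = (-0.5967,0.8024)
θ=88°: P = B + -1.66·ex + -1.16·ey = (-0.5002,2.0761)

θ=33°: 3.22 0.16
θ=88°: -0.50 2.08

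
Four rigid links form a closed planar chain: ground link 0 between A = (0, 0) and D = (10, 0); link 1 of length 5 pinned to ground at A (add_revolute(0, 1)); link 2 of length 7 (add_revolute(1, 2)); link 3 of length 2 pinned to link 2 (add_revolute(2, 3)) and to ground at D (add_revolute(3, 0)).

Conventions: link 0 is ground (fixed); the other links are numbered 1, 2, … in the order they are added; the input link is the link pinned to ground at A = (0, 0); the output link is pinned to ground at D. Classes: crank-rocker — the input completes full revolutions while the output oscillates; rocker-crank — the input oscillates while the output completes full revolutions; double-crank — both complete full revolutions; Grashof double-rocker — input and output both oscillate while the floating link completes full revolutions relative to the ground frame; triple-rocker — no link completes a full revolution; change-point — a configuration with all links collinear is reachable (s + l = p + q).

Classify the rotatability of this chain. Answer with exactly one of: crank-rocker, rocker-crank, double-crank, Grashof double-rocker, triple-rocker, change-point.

lengths: ground=10, input=5, coupler=7, output=2
sorted: s=2 (shortest), l=10 (longest), p+q=12
s + l = 12 vs p + q = 12
s + l = p + q → change-point (collinear configuration reachable)

change-point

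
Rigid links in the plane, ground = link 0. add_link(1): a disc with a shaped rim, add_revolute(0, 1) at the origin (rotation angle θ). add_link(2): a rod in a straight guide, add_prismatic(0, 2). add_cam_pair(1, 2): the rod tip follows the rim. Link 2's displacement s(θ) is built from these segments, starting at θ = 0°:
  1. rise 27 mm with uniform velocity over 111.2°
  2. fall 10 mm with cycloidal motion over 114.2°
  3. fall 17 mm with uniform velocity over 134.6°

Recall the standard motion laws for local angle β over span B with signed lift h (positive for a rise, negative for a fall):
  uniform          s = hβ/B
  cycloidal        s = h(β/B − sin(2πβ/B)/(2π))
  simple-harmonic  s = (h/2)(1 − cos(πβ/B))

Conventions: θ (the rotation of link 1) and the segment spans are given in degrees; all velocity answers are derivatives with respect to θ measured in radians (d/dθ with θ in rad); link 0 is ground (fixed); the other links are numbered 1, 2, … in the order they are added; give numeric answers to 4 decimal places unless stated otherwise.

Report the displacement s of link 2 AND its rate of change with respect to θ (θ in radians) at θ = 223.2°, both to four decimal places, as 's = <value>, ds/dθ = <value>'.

segment 1 (0° to 111.2°, uniform, h = 27) is passed completely: s = 0.0000 + (27) = 27.0000
θ = 223.2° falls in segment 2 (111.2° to 225.4°, cycloidal, h = -10): β = 223.2 − 111.2 = 112°, B = 114.2°; Δs = -10·(0.9807 − sin(2π·0.9807)/(2π)) = -9.9995; s = 27.0000 − 9.9995 = 17.0005
velocity in seg [111.2°–225.4°] (cycloidal), θ in radians: β = 112° = 1.9548 rad, B = 114.2° = 1.9932 rad; ds/dθ = (h/B)(1 − cos(2πβ/B)) = ((-10)/1.9932)(1 − cos(2π·0.9807)) = -0.036709 mm/rad

s = 17.0005, ds/dθ = -0.0367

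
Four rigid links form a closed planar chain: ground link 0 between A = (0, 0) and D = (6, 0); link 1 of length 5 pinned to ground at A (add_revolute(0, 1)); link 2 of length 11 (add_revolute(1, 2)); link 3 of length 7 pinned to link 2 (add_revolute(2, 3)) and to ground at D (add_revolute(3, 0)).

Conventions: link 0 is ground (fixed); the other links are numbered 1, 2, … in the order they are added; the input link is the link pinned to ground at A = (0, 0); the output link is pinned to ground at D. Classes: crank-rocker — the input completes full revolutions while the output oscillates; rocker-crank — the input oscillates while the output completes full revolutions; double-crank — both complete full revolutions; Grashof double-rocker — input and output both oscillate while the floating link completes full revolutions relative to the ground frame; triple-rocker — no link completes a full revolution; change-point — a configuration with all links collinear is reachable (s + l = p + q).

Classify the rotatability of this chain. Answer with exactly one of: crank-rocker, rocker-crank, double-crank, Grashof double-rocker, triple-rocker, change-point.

lengths: ground=6, input=5, coupler=11, output=7
sorted: s=5 (shortest), l=11 (longest), p+q=13
s + l = 16 vs p + q = 13
s + l > p + q → non-Grashof → no link fully rotates → triple-rocker

triple-rocker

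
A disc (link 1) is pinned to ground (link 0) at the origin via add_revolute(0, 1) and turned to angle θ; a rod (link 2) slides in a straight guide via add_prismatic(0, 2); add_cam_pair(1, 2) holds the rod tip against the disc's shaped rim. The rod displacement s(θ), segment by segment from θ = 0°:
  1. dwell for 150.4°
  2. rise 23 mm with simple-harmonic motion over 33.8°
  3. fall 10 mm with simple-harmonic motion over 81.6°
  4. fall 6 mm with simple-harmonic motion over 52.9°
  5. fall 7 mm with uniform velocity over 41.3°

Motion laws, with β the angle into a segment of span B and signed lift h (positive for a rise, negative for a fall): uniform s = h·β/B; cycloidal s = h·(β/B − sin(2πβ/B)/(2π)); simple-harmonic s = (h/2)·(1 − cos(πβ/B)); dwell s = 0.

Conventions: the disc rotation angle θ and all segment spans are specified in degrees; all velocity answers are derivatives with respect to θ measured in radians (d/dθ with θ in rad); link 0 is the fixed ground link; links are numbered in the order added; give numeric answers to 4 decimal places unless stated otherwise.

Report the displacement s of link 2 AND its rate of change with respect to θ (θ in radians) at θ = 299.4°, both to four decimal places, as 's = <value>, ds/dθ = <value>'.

segment 1 (0° to 150.4°, dwell): s unchanged at 0.0000
segment 2 (150.4° to 184.2°, simple-harmonic, h = 23) is passed completely: s = 0.0000 + (23) = 23.0000
segment 3 (184.2° to 265.8°, simple-harmonic, h = -10) is passed completely: s = 23.0000 + (-10) = 13.0000
θ = 299.4° falls in segment 4 (265.8° to 318.7°, simple-harmonic, h = -6): β = 299.4 − 265.8 = 33.6°, B = 52.9°; Δs = -6/2·(1 − cos(π·0.6352)) = -4.2359; s = 13.0000 − 4.2359 = 8.7641
velocity in seg [265.8°–318.7°] (simple-harmonic), θ in radians: β = 33.6° = 0.5864 rad, B = 52.9° = 0.9233 rad; ds/dθ = (πh/(2B)) sin(πβ/B) = (π·(-6)/(2·0.9233)) sin(π·0.6352) = -9.301428 mm/rad

s = 8.7641, ds/dθ = -9.3014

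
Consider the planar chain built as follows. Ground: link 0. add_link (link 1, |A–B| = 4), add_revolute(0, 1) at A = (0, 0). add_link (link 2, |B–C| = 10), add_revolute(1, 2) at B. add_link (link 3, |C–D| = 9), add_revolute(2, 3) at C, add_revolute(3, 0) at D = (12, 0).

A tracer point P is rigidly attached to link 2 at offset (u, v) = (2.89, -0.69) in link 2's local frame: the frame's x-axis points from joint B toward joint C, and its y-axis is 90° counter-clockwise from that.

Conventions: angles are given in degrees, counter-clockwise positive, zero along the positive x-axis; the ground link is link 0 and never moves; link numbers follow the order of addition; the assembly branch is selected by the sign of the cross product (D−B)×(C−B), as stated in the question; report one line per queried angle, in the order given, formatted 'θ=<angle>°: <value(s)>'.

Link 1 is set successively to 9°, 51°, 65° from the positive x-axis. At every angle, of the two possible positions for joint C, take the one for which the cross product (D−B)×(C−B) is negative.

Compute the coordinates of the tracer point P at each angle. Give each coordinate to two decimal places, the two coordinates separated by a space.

A=(0,0), D=(12.00,0)
θ=9°: B = A + 4.00·(cos9°, sin9°) = (3.9508, 0.6257)
θ=9°: |BD| = 8.0735
θ=9°: circle(B,10.00) ∩ circle(D,9.00): a=5.2135, h=8.5335
θ=9°:   candidates: C₊=(9.8099,8.7295) cross=68.895; C₋=(8.4871,-8.2861) cross=-68.895
θ=9°:   branch - wants cross < 0 → take C=(8.4871,-8.2861) (cross=-68.895)
θ=9°: ex = (C−B)/|BC| = (0.4536,-0.8912); ey = (0.8912,0.4536)
θ=9°: P = B + 2.89·ex + -0.69·ey = (4.6469,-2.2628)
θ=51°: B = A + 4.00·(cos51°, sin51°) = (2.5173, 3.1086)
θ=51°: |BD| = 9.9792
θ=51°: circle(B,10.00) ∩ circle(D,9.00): a=5.9416, h=8.0435
θ=51°:   candidates: C₊=(10.6688,8.9010) cross=80.268; C₋=(5.6577,-6.3855) cross=-80.268
θ=51°:   branch - wants cross < 0 → take C=(5.6577,-6.3855) (cross=-80.268)
θ=51°: ex = (C−B)/|BC| = (0.3140,-0.9494); ey = (0.9494,0.3140)
θ=51°: P = B + 2.89·ex + -0.69·ey = (2.7698,0.1481)
θ=65°: B = A + 4.00·(cos65°, sin65°) = (1.6905, 3.6252)
θ=65°: |BD| = 10.9283
θ=65°: circle(B,10.00) ∩ circle(D,9.00): a=6.3335, h=7.7387
θ=65°:   candidates: C₊=(10.2324,8.8247) cross=84.571; C₋=(5.0982,-5.7762) cross=-84.571
θ=65°:   branch - wants cross < 0 → take C=(5.0982,-5.7762) (cross=-84.571)
θ=65°: ex = (C−B)/|BC| = (0.3408,-0.9401); ey = (0.9401,0.3408)
θ=65°: P = B + 2.89·ex + -0.69·ey = (2.0266,0.6731)

θ=9°: 4.65 -2.26
θ=51°: 2.77 0.15
θ=65°: 2.03 0.67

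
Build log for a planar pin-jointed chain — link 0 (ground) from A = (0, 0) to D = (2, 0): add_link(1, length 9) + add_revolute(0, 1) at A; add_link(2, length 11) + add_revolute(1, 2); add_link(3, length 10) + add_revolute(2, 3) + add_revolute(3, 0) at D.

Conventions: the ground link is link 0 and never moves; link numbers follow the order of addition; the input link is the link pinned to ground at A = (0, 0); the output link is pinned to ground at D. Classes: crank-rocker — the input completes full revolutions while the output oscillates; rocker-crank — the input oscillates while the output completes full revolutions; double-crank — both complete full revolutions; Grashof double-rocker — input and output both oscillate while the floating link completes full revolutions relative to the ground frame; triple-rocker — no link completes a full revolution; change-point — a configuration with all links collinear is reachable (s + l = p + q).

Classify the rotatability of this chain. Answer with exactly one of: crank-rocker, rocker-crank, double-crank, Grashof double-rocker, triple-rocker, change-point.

lengths: ground=2, input=9, coupler=11, output=10
sorted: s=2 (shortest), l=11 (longest), p+q=19
s + l = 13 vs p + q = 19
s + l < p + q (Grashof) with shortest = ground link → double-crank

double-crank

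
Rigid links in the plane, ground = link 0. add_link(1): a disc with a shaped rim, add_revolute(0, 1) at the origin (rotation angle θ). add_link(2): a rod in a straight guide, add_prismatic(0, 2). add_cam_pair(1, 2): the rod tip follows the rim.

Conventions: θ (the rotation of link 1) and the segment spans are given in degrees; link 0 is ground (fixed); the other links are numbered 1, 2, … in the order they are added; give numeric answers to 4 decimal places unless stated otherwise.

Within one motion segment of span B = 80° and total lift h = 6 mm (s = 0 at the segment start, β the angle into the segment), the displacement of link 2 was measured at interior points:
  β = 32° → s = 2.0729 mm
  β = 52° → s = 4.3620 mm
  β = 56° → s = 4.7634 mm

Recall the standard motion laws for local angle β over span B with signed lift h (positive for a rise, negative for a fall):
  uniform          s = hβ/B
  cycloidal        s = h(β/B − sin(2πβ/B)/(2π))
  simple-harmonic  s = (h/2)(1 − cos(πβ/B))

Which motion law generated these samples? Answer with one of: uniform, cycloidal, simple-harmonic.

candidates at β/B = r: uniform s = h·r (linear in β); cycloidal s = h·(r − sin(2πr)/(2π)); simple-harmonic s = (h/2)(1 − cos(πr))
β=32°: printed 2.0729 | uniform 2.4000, cycloidal 1.8387, simple-harmonic 2.0729
β=52°: printed 4.3620 | uniform 3.9000, cycloidal 4.6726, simple-harmonic 4.3620
β=56°: printed 4.7634 | uniform 4.2000, cycloidal 5.1082, simple-harmonic 4.7634
only one law matches every sample → simple-harmonic

simple-harmonic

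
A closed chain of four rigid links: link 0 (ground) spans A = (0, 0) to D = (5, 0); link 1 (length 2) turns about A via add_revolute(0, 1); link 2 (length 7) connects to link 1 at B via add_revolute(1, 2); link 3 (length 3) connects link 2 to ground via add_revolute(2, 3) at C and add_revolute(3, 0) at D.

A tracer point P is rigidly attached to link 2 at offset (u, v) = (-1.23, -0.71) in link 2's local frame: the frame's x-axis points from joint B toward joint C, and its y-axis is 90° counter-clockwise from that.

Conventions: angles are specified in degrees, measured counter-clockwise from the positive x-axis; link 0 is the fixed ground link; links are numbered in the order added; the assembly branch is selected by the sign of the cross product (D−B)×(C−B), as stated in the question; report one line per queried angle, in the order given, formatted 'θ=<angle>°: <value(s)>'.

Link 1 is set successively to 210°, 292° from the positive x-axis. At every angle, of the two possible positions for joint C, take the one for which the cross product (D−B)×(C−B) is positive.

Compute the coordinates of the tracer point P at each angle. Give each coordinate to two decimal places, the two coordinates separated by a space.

A=(0,0), D=(5.00,0)
θ=210°: B = A + 2.00·(cos210°, sin210°) = (-1.7321, -1.0000)
θ=210°: |BD| = 6.8059
θ=210°: circle(B,7.00) ∩ circle(D,3.00): a=6.3416, h=2.9638
θ=210°:   candidates: C₊=(4.1052,2.8635) cross=20.172; C₋=(4.9762,-2.9999) cross=-20.172
θ=210°:   branch + wants cross > 0 → take C=(4.1052,2.8635) (cross=20.172)
θ=210°: ex = (C−B)/|BC| = (0.8339,0.5519); ey = (-0.5519,0.8339)
θ=210°: P = B + -1.23·ex + -0.71·ey = (-2.3659,-2.2709)
θ=292°: B = A + 2.00·(cos292°, sin292°) = (0.7492, -1.8544)
θ=292°: |BD| = 4.6377
θ=292°: circle(B,7.00) ∩ circle(D,3.00): a=6.6314, h=2.2417
θ=292°:   candidates: C₊=(5.9310,2.8519) cross=10.396; C₋=(7.7237,-1.2575) cross=-10.396
θ=292°:   branch + wants cross > 0 → take C=(5.9310,2.8519) (cross=10.396)
θ=292°: ex = (C−B)/|BC| = (0.7403,0.6723); ey = (-0.6723,0.7403)
θ=292°: P = B + -1.23·ex + -0.71·ey = (0.3160,-3.2069)

θ=210°: -2.37 -2.27
θ=292°: 0.32 -3.21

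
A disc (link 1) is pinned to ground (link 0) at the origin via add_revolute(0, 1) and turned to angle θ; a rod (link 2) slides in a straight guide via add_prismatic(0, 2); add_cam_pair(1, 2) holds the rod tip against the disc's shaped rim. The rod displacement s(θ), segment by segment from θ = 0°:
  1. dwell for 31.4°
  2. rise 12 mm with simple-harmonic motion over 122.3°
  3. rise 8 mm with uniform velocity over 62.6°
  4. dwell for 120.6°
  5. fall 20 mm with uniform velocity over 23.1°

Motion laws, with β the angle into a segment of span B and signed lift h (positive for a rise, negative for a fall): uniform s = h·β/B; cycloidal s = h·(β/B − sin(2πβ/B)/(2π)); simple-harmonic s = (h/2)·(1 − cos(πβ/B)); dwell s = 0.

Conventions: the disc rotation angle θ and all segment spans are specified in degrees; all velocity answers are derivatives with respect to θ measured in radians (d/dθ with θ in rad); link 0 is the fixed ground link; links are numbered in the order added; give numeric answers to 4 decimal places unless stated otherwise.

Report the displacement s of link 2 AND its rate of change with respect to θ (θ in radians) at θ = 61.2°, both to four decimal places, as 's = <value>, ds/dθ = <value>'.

segment 1 (0° to 31.4°, dwell): s unchanged at 0.0000
θ = 61.2° falls in segment 2 (31.4° to 153.7°, simple-harmonic, h = 12): β = 61.2 − 31.4 = 29.8°, B = 122.3°; Δs = 12/2·(1 − cos(π·0.2437)) = 1.6737; s = 0.0000 + 1.6737 = 1.6737
velocity in seg [31.4°–153.7°] (simple-harmonic), θ in radians: β = 29.8° = 0.5201 rad, B = 122.3° = 2.1345 rad; ds/dθ = (πh/(2B)) sin(πβ/B) = (π·12/(2·2.1345)) sin(π·0.2437) = 6.118740 mm/rad

s = 1.6737, ds/dθ = 6.1187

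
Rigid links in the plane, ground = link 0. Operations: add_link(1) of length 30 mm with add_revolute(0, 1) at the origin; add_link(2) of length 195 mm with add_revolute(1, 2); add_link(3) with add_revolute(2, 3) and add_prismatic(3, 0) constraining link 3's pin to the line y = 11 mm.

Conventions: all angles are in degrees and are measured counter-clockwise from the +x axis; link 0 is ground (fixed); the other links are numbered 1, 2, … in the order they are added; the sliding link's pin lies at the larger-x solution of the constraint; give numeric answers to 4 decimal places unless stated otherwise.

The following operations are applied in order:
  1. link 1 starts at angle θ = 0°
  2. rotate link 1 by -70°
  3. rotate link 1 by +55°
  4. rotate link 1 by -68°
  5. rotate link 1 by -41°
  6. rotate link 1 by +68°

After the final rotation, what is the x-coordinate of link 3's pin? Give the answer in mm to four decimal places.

geometry: r = 30 mm, L = 195 mm, e = 11 mm; θ starts at 0°
rotate link 1 by -70°: θ ← 0° -70° = -70°
rotate link 1 by +55°: θ ← -70° +55° = -15°
rotate link 1 by -68°: θ ← -15° -68° = -83°
rotate link 1 by -41°: θ ← -83° -41° = -124°
rotate link 1 by +68°: θ ← -124° +68° = -56°
crank pin P = (r cos θ, r sin θ) = (16.775787, -24.871127)
h = r sin θ − e = -24.871127 − 11 = -35.871127
x = r cos θ + √(L² − h²) = 16.775787 + 191.672278 = 208.448065

208.4481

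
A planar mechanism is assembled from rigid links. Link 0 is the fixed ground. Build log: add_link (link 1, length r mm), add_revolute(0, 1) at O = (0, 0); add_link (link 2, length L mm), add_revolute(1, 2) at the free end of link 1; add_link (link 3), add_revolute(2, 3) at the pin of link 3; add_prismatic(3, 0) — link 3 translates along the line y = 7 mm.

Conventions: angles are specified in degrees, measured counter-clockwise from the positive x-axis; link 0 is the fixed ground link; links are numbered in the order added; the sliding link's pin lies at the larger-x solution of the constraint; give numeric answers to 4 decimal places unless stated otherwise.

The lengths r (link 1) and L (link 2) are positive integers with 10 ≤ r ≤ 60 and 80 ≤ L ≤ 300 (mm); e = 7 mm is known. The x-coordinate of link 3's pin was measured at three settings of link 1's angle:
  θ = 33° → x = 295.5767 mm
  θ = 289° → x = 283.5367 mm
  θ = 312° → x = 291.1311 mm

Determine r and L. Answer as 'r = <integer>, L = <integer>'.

constraint per measurement: (x − r cos θ)² + (r sin θ − e)² = L²
subtracting the θ₁ and θ₂ equations cancels the r² and L² terms:
r = (x₁² − x₂²) / (2[(x₁cos θ₁ + e sin θ₁) − (x₂cos θ₂ + e sin θ₂)]) = 21.0001 → r = 21
L² = (x₁ − r cos θ₁)² + (r sin θ₁ − e)² = 77284.0196 → L = 278.0000 → L = 278
check at θ₃=312°: x = 291.1311 (printed 291.1311) ✓

r = 21, L = 278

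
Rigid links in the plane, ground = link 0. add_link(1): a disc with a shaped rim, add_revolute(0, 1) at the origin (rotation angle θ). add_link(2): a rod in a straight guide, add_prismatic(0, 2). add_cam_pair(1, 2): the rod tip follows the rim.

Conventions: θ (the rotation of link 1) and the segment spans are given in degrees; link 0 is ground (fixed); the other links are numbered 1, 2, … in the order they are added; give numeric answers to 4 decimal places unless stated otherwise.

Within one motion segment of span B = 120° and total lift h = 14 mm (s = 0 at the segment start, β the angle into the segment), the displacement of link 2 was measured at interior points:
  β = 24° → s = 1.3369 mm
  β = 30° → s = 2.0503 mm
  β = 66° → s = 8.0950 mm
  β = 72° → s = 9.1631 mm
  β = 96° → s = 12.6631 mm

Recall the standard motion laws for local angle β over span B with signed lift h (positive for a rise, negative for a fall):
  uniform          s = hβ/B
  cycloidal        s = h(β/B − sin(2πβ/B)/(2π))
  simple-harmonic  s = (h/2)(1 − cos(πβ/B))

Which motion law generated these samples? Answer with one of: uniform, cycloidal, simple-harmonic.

candidates at β/B = r: uniform s = h·r (linear in β); cycloidal s = h·(r − sin(2πr)/(2π)); simple-harmonic s = (h/2)(1 − cos(πr))
β=24°: printed 1.3369 | uniform 2.8000, cycloidal 0.6809, simple-harmonic 1.3369
β=30°: printed 2.0503 | uniform 3.5000, cycloidal 1.2718, simple-harmonic 2.0503
β=66°: printed 8.0950 | uniform 7.7000, cycloidal 8.3885, simple-harmonic 8.0950
β=72°: printed 9.1631 | uniform 8.4000, cycloidal 9.7097, simple-harmonic 9.1631
β=96°: printed 12.6631 | uniform 11.2000, cycloidal 13.3191, simple-harmonic 12.6631
only one law matches every sample → simple-harmonic

simple-harmonic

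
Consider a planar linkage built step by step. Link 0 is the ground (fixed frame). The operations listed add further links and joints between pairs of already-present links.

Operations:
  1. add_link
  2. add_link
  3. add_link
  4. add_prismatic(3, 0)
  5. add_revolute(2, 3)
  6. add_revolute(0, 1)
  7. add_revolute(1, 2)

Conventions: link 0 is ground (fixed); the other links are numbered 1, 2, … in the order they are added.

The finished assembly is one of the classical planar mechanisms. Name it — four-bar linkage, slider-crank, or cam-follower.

links: 4 (incl. ground); joints: 3 revolute, 1 prismatic, 0 higher (cam) pair, forming one closed loop
4 links, 3 revolutes + 1 prismatic in one loop → slider-crank

slider-crank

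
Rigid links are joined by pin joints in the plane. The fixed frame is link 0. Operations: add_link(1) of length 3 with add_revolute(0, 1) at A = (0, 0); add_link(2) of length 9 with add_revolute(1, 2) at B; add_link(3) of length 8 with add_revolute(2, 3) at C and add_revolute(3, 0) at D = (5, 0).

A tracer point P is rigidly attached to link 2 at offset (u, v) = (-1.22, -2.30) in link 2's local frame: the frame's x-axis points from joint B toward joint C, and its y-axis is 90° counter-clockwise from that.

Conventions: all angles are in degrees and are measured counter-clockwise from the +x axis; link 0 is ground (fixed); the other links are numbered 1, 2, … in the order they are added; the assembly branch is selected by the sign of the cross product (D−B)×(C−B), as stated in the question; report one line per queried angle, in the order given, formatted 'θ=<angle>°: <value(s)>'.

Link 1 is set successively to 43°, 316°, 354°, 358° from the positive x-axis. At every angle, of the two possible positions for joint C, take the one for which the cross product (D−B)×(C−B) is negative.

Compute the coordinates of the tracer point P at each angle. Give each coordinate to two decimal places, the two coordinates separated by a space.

A=(0,0), D=(5.00,0)
θ=43°: B = A + 3.00·(cos43°, sin43°) = (2.1941, 2.0460)
θ=43°: |BD| = 3.4727
θ=43°: circle(B,9.00) ∩ circle(D,8.00): a=4.1840, h=7.9683
θ=43°:   candidates: C₊=(10.2695,6.0193) cross=27.671; C₋=(0.8801,-6.8576) cross=-27.671
θ=43°:   branch - wants cross < 0 → take C=(0.8801,-6.8576) (cross=-27.671)
θ=43°: ex = (C−B)/|BC| = (-0.1460,-0.9893); ey = (0.9893,-0.1460)
θ=43°: P = B + -1.22·ex + -2.30·ey = (0.0968,3.5887)
θ=316°: B = A + 3.00·(cos316°, sin316°) = (2.1580, -2.0840)
θ=316°: |BD| = 3.5242
θ=316°: circle(B,9.00) ∩ circle(D,8.00): a=4.1740, h=7.9736
θ=316°:   candidates: C₊=(0.8090,6.8143) cross=28.100; C₋=(10.2391,-6.0458) cross=-28.100
θ=316°:   branch - wants cross < 0 → take C=(10.2391,-6.0458) (cross=-28.100)
θ=316°: ex = (C−B)/|BC| = (0.8979,-0.4402); ey = (0.4402,0.8979)
θ=316°: P = B + -1.22·ex + -2.30·ey = (0.0501,-3.6121)
θ=354°: B = A + 3.00·(cos354°, sin354°) = (2.9836, -0.3136)
θ=354°: |BD| = 2.0407
θ=354°: circle(B,9.00) ∩ circle(D,8.00): a=5.1856, h=7.3559
θ=354°:   candidates: C₊=(6.9772,7.7518) cross=15.011; C₋=(9.2380,-6.7853) cross=-15.011
θ=354°:   branch - wants cross < 0 → take C=(9.2380,-6.7853) (cross=-15.011)
θ=354°: ex = (C−B)/|BC| = (0.6949,-0.7191); ey = (0.7191,0.6949)
θ=354°: P = B + -1.22·ex + -2.30·ey = (0.4819,-1.0347)
θ=358°: B = A + 3.00·(cos358°, sin358°) = (2.9982, -0.1047)
θ=358°: |BD| = 2.0046
θ=358°: circle(B,9.00) ∩ circle(D,8.00): a=5.2426, h=7.3154
θ=358°:   candidates: C₊=(7.8515,7.4745) cross=14.664; C₋=(8.6157,-7.1363) cross=-14.664
θ=358°:   branch - wants cross < 0 → take C=(8.6157,-7.1363) (cross=-14.664)
θ=358°: ex = (C−B)/|BC| = (0.6242,-0.7813); ey = (0.7813,0.6242)
θ=358°: P = B + -1.22·ex + -2.30·ey = (0.4397,-0.5871)

θ=43°: 0.10 3.59
θ=316°: 0.05 -3.61
θ=354°: 0.48 -1.03
θ=358°: 0.44 -0.59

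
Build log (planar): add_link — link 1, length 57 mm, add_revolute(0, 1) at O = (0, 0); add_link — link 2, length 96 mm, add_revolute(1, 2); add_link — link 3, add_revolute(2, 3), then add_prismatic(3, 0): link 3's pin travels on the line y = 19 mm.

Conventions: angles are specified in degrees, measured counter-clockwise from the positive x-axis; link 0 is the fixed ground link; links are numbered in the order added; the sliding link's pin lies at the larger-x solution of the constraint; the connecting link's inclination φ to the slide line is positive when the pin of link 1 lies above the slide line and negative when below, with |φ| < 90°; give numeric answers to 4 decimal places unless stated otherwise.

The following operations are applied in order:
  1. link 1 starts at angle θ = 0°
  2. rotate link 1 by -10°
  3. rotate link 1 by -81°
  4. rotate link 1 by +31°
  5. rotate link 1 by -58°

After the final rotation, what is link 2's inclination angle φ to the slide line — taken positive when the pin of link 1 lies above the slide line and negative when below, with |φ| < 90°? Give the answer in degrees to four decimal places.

geometry: r = 57 mm, L = 96 mm, e = 19 mm; θ starts at 0°
rotate link 1 by -10°: θ ← 0° -10° = -10°
rotate link 1 by -81°: θ ← -10° -81° = -91°
rotate link 1 by +31°: θ ← -91° +31° = -60°
rotate link 1 by -58°: θ ← -60° -58° = -118°
h = r sin θ − e = -50.328013 − 19 = -69.328013
sin φ = h / L = -69.328013 / 96 = -0.72216680
φ = arcsin(-0.72216680) = -46.233666°

-46.2337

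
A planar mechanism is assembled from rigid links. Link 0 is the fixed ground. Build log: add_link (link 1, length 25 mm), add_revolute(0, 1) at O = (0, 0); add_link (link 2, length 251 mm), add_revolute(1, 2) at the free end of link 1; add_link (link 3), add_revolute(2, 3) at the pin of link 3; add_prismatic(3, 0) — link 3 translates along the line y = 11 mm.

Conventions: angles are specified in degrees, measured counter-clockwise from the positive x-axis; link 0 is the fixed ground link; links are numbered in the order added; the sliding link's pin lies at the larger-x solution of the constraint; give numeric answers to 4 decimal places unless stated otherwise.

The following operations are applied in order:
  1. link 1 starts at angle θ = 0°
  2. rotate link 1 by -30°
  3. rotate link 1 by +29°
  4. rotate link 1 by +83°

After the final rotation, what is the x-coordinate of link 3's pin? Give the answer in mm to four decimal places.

geometry: r = 25 mm, L = 251 mm, e = 11 mm; θ starts at 0°
rotate link 1 by -30°: θ ← 0° -30° = -30°
rotate link 1 by +29°: θ ← -30° +29° = -1°
rotate link 1 by +83°: θ ← -1° +83° = 82°
crank pin P = (r cos θ, r sin θ) = (3.479328, 24.756702)
h = r sin θ − e = 24.756702 − 11 = 13.756702
x = r cos θ + √(L² − h²) = 3.479328 + 250.622731 = 254.102058

254.1021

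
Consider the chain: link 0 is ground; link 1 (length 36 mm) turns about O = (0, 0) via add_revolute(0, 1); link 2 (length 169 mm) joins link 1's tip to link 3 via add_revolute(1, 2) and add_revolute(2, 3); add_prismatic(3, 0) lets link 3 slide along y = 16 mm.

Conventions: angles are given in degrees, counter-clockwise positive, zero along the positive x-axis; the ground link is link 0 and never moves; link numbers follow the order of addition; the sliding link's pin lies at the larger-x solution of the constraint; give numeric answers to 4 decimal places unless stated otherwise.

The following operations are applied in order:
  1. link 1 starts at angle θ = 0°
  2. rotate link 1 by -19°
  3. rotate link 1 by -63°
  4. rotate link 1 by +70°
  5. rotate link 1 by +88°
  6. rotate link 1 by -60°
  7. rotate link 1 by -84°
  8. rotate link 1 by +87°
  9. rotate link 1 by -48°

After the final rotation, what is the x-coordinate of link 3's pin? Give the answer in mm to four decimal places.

geometry: r = 36 mm, L = 169 mm, e = 16 mm; θ starts at 0°
rotate link 1 by -19°: θ ← 0° -19° = -19°
rotate link 1 by -63°: θ ← -19° -63° = -82°
rotate link 1 by +70°: θ ← -82° +70° = -12°
rotate link 1 by +88°: θ ← -12° +88° = 76°
rotate link 1 by -60°: θ ← 76° -60° = 16°
rotate link 1 by -84°: θ ← 16° -84° = -68°
rotate link 1 by +87°: θ ← -68° +87° = 19°
rotate link 1 by -48°: θ ← 19° -48° = -29°
crank pin P = (r cos θ, r sin θ) = (31.486309, -17.453146)
h = r sin θ − e = -17.453146 − 16 = -33.453146
x = r cos θ + √(L² − h²) = 31.486309 + 165.655930 = 197.142239

197.1422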